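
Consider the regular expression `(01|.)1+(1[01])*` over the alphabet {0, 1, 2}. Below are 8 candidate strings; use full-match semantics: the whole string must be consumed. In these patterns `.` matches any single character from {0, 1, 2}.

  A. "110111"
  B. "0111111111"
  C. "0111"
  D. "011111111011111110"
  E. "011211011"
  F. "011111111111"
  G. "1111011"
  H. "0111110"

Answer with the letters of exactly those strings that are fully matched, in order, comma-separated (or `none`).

A → no match
B → match
C → match
D → match
E → no match
F → match
G → match
H → match

B, C, D, F, G, H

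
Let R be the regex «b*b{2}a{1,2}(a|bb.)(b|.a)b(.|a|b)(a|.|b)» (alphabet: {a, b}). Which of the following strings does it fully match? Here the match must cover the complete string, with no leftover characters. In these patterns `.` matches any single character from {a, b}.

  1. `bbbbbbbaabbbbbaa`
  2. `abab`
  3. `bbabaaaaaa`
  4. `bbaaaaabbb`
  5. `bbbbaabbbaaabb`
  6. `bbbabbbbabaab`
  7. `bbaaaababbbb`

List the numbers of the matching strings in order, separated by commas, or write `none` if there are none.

1, 4

1 → match
2 → no match
3 → no match
4 → match
5 → no match
6 → no match
7 → no match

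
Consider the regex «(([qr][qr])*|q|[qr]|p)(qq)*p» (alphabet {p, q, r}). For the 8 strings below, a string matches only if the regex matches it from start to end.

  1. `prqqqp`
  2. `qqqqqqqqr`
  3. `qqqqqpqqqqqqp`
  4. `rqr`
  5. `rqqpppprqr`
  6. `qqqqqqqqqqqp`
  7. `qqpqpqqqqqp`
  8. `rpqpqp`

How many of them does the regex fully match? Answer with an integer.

1 → no match
2 → no match — must end with `p`
3 → no match
4 → no match — must end with `p`
5 → no match — must end with `p`
6 → match
7 → no match
8 → no match
Total matched: 1

1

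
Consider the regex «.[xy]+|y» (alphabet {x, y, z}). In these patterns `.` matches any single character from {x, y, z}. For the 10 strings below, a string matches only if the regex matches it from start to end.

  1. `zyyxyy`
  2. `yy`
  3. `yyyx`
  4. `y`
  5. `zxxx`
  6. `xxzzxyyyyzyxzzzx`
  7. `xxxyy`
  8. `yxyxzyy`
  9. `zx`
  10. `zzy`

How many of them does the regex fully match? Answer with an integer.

1 → match
2 → match
3 → match
4 → match
5 → match
6 → no match
7 → match
8 → no match
9 → match
10 → no match
Total matched: 7

7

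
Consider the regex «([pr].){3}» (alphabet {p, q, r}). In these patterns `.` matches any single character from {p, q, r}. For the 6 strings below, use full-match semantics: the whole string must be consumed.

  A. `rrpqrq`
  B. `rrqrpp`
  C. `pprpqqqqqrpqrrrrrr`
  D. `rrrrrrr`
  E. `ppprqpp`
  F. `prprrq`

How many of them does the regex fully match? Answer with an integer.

A → match
B → no match
C → no match
D → no match
E → no match
F → match
Total matched: 2

2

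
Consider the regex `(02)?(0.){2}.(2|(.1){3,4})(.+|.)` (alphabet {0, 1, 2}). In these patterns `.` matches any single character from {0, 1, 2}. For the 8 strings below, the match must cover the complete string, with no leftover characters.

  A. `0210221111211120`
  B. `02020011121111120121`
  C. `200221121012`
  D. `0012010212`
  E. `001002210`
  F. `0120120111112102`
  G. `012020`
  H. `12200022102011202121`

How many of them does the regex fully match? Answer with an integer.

1

A → no match
B → match
C. `200221121012` → no match
D. `0012010212` → no match
E. `001002210` → no match
F → no match
G. `012020` → no match
H → no match
Total matched: 1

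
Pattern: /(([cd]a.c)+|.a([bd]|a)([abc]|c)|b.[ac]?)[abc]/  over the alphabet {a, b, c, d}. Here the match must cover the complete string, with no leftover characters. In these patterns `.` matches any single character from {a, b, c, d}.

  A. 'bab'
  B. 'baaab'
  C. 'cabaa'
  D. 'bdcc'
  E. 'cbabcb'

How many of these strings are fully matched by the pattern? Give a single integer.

A → match
B → match
C → match
D → match
E → no match
Total matched: 4

4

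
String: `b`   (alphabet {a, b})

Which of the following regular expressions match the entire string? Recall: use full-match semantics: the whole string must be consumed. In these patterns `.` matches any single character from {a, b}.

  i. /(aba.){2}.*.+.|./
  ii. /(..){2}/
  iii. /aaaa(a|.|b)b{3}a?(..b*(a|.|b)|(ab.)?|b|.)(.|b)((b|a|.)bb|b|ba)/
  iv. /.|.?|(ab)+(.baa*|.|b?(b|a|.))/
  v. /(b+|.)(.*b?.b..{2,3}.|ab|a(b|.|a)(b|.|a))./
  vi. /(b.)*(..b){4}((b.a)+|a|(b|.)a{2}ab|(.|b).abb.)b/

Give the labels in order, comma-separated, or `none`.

i, iv

i → match
ii → no match
iii → no match — must start with `aaaa`
iv → match
v → no match
vi → no match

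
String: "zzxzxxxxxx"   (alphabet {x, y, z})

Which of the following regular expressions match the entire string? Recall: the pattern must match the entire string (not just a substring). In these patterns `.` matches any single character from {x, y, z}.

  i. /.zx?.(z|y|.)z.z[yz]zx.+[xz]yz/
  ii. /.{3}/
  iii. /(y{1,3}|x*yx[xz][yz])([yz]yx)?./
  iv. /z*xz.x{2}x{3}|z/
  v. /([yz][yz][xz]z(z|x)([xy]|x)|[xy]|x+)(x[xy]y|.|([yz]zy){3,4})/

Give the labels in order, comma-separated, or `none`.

i → no match — must end with "yz"
ii → no match
iii → no match
iv → match
v → no match

iv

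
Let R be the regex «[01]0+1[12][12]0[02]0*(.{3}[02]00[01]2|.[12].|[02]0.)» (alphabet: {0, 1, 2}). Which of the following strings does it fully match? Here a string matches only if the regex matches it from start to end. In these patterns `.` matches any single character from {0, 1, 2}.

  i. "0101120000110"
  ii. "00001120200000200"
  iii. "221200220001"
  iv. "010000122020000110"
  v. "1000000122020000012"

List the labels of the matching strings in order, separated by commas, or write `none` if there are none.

ii, v

i → no match
ii → match
iii → no match
iv → no match
v → match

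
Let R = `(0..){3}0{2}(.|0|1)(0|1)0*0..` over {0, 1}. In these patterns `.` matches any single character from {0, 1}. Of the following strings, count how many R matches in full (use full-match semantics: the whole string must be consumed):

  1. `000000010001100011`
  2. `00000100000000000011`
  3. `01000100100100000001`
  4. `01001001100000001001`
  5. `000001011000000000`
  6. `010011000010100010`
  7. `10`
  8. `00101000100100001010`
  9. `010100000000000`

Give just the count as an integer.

1 → match
2 → match
3 → match
4 → no match
5 → match
6 → no match
7 → no match — must start with `0`
8 → no match
9 → no match
Total matched: 4

4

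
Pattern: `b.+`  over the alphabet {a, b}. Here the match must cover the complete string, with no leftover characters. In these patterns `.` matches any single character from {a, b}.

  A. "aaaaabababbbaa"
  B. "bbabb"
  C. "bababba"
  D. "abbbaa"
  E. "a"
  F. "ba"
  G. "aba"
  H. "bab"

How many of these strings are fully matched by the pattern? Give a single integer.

A → no match — must start with "b"
B → match
C → match
D → no match — must start with "b"
E → no match — must start with "b"
F → match
G → no match — must start with "b"
H → match
Total matched: 4

4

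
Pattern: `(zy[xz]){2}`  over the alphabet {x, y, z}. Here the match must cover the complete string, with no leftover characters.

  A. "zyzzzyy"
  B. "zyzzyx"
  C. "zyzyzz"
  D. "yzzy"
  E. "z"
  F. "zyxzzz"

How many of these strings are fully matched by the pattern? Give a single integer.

1

A → no match
B → match
C → no match
D → no match — must start with "zy"
E → no match — must start with "zy"
F → no match
Total matched: 1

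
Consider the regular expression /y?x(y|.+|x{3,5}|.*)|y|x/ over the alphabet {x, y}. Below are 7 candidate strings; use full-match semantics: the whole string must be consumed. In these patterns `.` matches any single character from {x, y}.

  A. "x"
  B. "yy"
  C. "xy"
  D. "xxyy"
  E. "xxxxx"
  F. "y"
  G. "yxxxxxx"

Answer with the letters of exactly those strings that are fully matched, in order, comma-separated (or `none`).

A → match
B → no match
C → match
D → match
E → match
F → match
G → match

A, C, D, E, F, G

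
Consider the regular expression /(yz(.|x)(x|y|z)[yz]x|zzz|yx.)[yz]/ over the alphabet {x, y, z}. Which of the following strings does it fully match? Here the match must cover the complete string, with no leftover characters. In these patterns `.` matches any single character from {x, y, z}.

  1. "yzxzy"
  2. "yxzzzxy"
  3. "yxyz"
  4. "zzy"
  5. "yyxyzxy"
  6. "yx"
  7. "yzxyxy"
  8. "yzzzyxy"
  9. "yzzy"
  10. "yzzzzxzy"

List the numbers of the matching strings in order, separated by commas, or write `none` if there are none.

1 → no match
2 → no match
3 → match
4 → no match
5 → no match
6 → no match
7 → no match
8 → match
9 → no match
10 → no match

3, 8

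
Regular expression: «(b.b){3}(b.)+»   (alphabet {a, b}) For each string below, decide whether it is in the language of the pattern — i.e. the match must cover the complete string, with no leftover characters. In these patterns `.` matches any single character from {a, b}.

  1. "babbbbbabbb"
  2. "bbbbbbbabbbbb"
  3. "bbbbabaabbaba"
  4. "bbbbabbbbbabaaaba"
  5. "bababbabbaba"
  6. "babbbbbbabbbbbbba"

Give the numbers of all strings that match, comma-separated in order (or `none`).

1, 2

1 → match
2 → match
3 → no match
4 → no match
5 → no match
6 → no match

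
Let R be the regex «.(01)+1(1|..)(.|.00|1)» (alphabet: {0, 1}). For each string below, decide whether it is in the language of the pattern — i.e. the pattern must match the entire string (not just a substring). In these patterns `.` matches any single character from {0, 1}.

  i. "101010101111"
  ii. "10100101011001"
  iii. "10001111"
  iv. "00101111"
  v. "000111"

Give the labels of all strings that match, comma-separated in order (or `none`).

i. "101010101111" → match
ii → no match
iii. "10001111" → no match
iv. "00101111" → match
v. "000111" → no match

i, iv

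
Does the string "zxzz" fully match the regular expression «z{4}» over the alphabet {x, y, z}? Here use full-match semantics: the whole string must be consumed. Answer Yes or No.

No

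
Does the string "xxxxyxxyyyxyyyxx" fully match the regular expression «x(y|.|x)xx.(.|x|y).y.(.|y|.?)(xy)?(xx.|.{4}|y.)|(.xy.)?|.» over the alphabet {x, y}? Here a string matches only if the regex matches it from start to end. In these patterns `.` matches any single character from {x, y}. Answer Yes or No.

Yes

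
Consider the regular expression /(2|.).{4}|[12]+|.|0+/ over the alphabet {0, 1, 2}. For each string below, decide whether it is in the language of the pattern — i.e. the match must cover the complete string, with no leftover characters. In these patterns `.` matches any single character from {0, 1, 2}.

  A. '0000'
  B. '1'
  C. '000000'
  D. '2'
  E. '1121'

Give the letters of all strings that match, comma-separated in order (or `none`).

A, B, C, D, E

A → match
B → match
C → match
D → match
E → match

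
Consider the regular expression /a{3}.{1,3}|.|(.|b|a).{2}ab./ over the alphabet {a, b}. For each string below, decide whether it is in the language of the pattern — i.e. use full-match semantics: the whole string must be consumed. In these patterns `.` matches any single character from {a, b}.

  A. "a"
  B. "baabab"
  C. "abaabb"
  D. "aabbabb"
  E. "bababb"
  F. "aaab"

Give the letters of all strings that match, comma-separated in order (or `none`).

A → match
B → no match
C → match
D → no match
E → match
F → match

A, C, E, F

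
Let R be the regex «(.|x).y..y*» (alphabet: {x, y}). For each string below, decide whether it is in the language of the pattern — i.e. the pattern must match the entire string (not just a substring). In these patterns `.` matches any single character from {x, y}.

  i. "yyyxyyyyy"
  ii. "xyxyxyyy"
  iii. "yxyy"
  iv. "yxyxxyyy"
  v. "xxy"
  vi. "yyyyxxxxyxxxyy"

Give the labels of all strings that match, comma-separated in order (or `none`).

i. "yyyxyyyyy" → match
ii. "xyxyxyyy" → no match
iii. "yxyy" → no match
iv. "yxyxxyyy" → match
v. "xxy" → no match
vi → no match

i, iv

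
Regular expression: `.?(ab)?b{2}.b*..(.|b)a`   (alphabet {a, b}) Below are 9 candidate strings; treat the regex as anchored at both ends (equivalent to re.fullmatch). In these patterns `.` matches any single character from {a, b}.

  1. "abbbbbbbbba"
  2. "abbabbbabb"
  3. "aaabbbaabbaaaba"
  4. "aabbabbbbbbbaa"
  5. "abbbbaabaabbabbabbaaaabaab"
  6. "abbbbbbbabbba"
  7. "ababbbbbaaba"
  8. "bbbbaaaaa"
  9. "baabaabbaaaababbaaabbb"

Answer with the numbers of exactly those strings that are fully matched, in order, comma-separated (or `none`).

1 → match
2 → no match — must end with "a"
3 → no match
4 → no match
5 → no match — must end with "a"
6 → no match
7 → no match
8 → no match
9 → no match — must end with "a"

1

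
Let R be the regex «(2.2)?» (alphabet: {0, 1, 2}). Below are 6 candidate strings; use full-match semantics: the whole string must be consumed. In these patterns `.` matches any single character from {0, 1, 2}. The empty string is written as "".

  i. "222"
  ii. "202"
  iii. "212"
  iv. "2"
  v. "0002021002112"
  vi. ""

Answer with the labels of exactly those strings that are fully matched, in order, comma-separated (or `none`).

i → match
ii → match
iii → match
iv → no match
v → no match
vi → match

i, ii, iii, vi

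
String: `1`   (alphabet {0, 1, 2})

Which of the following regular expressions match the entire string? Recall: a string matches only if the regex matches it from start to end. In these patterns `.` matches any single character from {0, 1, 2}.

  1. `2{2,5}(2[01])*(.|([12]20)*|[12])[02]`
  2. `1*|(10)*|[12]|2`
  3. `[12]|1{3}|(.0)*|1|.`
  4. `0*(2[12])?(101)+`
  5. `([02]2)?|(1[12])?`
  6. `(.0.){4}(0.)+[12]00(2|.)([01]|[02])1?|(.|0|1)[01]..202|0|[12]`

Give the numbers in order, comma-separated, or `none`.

1 → no match — must start with `2`
2 → match
3 → match
4 → no match — must end with `101`
5 → no match
6 → match

2, 3, 6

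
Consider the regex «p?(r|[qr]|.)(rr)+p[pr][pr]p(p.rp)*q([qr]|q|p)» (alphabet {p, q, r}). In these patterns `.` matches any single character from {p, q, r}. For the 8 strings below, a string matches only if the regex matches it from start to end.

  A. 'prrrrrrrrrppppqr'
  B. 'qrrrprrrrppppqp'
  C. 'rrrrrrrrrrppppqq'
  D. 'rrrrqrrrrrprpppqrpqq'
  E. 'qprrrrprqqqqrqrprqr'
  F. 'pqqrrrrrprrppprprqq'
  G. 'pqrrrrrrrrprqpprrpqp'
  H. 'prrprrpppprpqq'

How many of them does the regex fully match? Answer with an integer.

1

A → match
B → no match
C → no match
D → no match
E → no match
F → no match
G → no match
H → no match
Total matched: 1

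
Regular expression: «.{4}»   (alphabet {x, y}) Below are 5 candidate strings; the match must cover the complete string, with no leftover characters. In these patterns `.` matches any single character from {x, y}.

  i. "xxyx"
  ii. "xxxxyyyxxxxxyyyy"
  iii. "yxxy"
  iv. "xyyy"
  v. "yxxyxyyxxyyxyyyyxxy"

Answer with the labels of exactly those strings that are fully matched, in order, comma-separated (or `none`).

i, iii, iv

i. "xxyx" → match
ii → no match
iii. "yxxy" → match
iv. "xyyy" → match
v → no match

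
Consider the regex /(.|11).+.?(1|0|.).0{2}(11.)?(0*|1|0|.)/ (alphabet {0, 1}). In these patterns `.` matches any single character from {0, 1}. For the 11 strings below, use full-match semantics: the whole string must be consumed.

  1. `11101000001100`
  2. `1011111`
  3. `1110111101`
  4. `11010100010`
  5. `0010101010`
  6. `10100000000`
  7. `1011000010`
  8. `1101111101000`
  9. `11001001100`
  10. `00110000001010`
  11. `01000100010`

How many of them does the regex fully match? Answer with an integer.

1 → match
2 → no match
3 → no match
4 → no match
5 → no match
6 → match
7 → no match
8 → match
9 → match
10 → no match
11 → no match
Total matched: 4

4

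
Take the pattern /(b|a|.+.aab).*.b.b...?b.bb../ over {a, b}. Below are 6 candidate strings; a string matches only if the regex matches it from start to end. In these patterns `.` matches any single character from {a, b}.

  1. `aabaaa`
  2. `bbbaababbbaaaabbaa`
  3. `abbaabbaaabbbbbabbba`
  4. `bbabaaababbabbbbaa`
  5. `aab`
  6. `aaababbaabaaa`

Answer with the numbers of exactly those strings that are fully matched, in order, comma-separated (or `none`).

1 → no match
2 → no match
3 → no match
4 → match
5 → no match
6 → no match

4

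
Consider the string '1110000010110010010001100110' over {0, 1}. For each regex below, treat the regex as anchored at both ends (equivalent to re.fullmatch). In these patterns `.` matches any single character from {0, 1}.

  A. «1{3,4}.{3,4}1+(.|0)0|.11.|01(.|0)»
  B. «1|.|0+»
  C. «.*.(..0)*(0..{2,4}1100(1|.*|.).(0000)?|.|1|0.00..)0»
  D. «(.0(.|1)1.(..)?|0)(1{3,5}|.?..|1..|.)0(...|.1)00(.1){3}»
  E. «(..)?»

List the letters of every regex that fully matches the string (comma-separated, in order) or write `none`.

C

A → no match
B → no match
C → match
D → no match — must end with '1'
E → no match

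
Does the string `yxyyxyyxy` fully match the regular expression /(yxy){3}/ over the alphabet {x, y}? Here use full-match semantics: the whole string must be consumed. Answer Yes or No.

Yes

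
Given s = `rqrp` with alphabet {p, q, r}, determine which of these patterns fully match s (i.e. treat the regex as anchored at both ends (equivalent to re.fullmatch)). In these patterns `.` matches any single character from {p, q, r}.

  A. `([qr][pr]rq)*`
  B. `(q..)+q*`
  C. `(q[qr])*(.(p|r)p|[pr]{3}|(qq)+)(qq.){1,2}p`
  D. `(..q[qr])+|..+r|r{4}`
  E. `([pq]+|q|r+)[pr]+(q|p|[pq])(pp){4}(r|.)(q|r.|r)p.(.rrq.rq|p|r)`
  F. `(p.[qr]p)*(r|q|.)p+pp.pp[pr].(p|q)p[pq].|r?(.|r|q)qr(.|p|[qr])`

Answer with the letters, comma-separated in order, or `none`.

A → no match
B → no match — must start with `q`
C → no match
D → no match
E → no match
F → match

F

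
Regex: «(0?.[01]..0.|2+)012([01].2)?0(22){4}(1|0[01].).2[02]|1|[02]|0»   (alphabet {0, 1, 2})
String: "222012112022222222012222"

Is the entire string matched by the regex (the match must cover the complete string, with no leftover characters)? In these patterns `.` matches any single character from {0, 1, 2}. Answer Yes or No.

Yes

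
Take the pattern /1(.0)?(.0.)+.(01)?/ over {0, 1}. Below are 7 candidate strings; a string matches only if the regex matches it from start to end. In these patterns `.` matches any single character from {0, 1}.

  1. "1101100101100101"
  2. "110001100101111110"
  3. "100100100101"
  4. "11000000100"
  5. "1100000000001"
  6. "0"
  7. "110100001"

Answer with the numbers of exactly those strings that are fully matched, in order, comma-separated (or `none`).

1 → match
2 → no match
3 → match
4 → no match
5 → match
6 → no match — must start with "1"
7 → match

1, 3, 5, 7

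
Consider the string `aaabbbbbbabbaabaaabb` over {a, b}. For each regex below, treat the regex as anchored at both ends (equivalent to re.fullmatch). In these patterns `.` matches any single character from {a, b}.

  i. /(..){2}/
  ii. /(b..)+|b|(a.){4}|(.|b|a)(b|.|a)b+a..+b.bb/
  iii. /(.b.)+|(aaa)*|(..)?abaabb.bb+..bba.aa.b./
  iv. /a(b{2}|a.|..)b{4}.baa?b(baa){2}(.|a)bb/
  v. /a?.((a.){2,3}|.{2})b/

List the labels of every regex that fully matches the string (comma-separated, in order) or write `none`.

i → no match
ii → no match
iii → no match
iv → match
v → no match

iv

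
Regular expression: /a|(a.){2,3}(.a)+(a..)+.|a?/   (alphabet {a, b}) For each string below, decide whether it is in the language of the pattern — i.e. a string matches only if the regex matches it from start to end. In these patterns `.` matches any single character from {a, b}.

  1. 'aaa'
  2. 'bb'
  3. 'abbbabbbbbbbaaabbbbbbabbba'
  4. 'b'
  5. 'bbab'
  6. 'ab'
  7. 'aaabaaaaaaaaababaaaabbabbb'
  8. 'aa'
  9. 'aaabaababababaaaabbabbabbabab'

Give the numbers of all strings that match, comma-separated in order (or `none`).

9

1 → no match
2 → no match
3 → no match
4 → no match
5 → no match
6 → no match
7 → no match
8 → no match
9 → match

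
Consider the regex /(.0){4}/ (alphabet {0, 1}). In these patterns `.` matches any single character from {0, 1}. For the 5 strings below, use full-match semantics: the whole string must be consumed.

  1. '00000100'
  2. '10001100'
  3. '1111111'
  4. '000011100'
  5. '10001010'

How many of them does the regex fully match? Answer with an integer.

1 → no match
2 → no match
3 → no match — must end with '0'
4 → no match
5 → match
Total matched: 1

1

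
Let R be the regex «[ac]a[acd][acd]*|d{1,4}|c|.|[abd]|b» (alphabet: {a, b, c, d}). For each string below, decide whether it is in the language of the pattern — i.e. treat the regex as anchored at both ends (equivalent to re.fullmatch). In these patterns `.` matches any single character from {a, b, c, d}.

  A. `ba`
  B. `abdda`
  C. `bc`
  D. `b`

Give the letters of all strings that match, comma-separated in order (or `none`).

A → no match
B → no match
C → no match
D → match

D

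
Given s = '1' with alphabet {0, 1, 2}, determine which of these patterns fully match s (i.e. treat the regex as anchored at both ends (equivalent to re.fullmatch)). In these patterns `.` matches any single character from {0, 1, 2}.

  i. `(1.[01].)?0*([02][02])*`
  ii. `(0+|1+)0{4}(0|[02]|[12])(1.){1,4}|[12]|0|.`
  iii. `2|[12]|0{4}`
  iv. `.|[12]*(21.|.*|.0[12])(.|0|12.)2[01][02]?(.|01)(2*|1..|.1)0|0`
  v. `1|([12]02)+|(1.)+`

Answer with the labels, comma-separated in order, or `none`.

ii, iii, iv, v

i → no match
ii → match
iii → match
iv → match
v → match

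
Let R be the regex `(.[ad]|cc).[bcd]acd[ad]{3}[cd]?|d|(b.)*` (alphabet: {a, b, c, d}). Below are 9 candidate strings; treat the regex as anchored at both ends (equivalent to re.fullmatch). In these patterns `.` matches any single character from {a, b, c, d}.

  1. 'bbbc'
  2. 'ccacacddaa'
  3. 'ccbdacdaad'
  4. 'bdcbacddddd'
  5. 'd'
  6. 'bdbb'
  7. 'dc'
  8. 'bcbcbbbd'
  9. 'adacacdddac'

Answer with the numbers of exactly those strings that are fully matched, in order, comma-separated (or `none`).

1, 2, 3, 4, 5, 6, 8, 9

1 → match
2 → match
3 → match
4 → match
5 → match
6 → match
7 → no match
8 → match
9 → match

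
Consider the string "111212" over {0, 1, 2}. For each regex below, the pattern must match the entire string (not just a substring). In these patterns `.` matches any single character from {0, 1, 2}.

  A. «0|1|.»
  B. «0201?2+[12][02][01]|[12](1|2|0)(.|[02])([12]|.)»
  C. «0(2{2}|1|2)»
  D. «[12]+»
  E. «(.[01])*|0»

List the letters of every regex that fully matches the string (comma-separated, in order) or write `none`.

A → no match
B → no match
C → no match — must start with "0"
D → match
E → no match

D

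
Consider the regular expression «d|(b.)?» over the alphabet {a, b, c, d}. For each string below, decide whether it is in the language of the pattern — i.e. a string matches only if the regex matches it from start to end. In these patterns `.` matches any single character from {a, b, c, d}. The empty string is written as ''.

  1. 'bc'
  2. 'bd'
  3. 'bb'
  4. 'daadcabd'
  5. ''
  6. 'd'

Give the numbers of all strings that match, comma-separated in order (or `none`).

1, 2, 3, 5, 6

1 → match
2 → match
3 → match
4 → no match
5 → match
6 → match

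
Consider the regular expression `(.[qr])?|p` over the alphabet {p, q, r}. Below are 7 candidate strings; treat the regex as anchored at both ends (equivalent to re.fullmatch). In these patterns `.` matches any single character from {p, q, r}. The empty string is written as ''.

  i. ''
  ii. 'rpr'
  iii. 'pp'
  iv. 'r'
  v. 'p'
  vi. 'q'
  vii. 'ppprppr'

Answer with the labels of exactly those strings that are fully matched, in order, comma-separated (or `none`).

i. '' → match
ii. 'rpr' → no match
iii. 'pp' → no match
iv. 'r' → no match
v. 'p' → match
vi. 'q' → no match
vii. 'ppprppr' → no match

i, v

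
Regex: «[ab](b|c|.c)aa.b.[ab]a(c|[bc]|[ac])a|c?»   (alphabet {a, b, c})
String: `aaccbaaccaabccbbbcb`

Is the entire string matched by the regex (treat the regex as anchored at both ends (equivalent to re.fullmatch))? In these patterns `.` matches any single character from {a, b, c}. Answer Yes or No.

No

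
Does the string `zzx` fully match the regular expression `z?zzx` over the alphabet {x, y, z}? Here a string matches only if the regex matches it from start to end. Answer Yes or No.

Yes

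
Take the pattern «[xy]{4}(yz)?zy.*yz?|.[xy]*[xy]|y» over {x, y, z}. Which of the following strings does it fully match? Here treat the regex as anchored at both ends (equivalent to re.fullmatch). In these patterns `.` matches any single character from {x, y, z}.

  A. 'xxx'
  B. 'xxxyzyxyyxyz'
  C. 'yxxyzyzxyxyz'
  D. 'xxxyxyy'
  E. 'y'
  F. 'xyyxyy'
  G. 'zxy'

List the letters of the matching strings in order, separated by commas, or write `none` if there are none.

A → match
B → match
C → match
D → match
E → match
F → match
G → match

A, B, C, D, E, F, G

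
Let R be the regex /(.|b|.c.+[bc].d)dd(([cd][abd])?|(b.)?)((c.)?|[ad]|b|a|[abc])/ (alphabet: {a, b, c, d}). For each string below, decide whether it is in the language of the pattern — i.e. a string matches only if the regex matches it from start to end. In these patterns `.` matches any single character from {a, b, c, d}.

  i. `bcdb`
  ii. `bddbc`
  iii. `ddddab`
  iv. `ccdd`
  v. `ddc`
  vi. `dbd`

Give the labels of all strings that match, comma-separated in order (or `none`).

ii, iii

i → no match
ii → match
iii → match
iv → no match
v → no match
vi → no match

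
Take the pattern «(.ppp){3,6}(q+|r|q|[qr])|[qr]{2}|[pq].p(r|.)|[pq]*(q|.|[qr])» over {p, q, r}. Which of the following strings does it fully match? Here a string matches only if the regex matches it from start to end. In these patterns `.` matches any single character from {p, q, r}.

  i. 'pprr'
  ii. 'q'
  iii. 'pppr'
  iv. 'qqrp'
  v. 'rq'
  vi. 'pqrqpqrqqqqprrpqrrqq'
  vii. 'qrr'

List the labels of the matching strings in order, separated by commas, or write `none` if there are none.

ii, iii, v

i → no match
ii → match
iii → match
iv → no match
v → match
vi → no match
vii → no match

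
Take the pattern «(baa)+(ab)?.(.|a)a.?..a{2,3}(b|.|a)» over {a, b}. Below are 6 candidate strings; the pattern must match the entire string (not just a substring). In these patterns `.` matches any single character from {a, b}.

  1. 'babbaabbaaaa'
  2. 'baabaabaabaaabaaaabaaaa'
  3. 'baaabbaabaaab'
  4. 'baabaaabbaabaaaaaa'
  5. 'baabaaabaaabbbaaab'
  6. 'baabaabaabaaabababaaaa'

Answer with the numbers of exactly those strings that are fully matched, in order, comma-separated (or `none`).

2, 3, 4, 5, 6

1 → no match — must start with 'baa'
2 → match
3 → match
4 → match
5 → match
6 → match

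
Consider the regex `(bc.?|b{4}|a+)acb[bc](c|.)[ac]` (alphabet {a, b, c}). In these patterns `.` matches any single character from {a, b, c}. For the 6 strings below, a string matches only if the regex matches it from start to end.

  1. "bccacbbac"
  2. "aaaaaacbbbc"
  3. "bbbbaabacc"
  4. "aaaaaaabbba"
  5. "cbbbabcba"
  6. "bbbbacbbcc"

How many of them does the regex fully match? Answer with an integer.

1. "bccacbbac" → match
2. "aaaaaacbbbc" → match
3. "bbbbaabacc" → no match
4. "aaaaaaabbba" → no match
5. "cbbbabcba" → no match
6. "bbbbacbbcc" → match
Total matched: 3

3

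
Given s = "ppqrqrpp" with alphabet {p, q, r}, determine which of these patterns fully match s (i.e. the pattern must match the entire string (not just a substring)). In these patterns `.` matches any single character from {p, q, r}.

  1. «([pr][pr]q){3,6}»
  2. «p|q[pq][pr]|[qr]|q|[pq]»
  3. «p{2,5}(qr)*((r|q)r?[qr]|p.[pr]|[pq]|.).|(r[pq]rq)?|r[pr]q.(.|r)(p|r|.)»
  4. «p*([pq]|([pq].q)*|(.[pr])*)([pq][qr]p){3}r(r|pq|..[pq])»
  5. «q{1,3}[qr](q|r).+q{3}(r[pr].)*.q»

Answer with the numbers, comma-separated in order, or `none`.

3

1 → no match — must end with "q"
2 → no match
3 → match
4 → no match
5 → no match — must start with "q"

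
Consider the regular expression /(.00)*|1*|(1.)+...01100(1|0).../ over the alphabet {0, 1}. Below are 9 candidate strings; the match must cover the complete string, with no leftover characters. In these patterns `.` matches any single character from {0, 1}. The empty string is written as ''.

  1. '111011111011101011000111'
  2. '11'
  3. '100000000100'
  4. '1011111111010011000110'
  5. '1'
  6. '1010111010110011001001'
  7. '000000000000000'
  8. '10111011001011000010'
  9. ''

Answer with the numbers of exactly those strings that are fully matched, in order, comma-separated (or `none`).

1 → match
2. '11' → match
3. '100000000100' → match
4 → match
5. '1' → match
6 → match
7 → match
8 → match
9. '' → match

1, 2, 3, 4, 5, 6, 7, 8, 9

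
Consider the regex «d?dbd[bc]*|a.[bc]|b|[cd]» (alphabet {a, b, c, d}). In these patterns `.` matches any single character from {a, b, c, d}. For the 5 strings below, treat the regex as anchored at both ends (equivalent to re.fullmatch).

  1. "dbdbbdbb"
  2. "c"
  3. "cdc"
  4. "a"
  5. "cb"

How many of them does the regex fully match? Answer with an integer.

1

1 → no match
2 → match
3 → no match
4 → no match
5 → no match
Total matched: 1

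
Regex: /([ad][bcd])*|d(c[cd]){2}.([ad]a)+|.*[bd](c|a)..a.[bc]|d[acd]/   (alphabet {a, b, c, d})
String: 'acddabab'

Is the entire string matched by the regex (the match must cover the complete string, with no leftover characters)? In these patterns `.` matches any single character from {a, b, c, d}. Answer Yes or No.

Yes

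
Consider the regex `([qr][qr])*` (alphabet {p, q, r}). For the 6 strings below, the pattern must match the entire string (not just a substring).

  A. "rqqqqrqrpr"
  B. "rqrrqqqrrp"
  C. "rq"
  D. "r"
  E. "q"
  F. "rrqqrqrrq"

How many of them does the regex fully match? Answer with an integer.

1

A. "rqqqqrqrpr" → no match
B. "rqrrqqqrrp" → no match
C. "rq" → match
D. "r" → no match
E. "q" → no match
F. "rrqqrqrrq" → no match
Total matched: 1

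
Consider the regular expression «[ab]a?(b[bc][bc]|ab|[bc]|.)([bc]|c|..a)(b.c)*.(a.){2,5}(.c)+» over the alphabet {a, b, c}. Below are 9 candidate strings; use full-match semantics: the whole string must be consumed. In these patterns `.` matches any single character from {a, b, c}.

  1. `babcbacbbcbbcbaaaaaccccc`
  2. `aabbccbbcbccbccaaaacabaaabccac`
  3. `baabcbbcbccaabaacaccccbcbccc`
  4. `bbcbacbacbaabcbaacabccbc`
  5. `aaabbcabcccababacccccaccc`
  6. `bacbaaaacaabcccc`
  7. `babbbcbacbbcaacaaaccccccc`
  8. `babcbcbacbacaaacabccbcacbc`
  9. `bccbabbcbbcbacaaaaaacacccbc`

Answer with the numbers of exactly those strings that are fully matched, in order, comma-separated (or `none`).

1 → match
2 → match
3 → no match
4 → no match
5 → match
6 → no match
7 → match
8 → match
9 → match

1, 2, 5, 7, 8, 9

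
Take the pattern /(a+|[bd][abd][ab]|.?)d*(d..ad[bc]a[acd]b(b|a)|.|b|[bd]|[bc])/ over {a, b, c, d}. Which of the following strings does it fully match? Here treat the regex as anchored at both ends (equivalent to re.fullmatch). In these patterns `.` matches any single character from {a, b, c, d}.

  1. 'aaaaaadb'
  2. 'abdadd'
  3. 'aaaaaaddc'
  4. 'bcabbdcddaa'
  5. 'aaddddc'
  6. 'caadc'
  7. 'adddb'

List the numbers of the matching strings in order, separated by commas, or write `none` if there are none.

1 → match
2 → no match
3 → match
4 → no match
5 → match
6 → no match
7 → match

1, 3, 5, 7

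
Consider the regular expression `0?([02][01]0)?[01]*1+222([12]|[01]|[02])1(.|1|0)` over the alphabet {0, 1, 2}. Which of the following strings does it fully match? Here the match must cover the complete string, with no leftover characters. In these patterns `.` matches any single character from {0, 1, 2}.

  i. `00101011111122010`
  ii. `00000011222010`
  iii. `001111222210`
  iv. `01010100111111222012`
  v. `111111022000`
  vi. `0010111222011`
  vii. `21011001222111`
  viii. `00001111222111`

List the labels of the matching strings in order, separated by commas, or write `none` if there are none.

ii, iii, iv, vi, vii, viii

i → no match
ii → match
iii → match
iv → match
v → no match
vi → match
vii → match
viii → match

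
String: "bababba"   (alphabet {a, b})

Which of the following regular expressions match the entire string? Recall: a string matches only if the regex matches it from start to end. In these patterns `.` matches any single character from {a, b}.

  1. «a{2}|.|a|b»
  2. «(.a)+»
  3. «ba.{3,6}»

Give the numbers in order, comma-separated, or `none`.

3

1 → no match
2 → no match
3 → match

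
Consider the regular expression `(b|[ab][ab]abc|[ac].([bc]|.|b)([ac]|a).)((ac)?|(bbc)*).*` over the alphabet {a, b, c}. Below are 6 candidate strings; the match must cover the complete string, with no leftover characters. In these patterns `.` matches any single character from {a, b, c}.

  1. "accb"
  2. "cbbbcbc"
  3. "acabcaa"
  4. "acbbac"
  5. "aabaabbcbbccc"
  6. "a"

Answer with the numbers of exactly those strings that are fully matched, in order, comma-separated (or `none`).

1 → no match
2 → no match
3 → no match
4 → no match
5 → match
6 → no match

5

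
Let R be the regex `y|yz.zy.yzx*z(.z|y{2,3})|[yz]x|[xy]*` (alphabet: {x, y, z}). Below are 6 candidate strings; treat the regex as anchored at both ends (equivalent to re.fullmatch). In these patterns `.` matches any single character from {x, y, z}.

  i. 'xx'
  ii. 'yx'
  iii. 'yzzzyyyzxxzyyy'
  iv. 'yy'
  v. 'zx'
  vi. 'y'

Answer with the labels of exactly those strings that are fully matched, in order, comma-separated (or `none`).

i, ii, iii, iv, v, vi

i → match
ii → match
iii → match
iv → match
v → match
vi → match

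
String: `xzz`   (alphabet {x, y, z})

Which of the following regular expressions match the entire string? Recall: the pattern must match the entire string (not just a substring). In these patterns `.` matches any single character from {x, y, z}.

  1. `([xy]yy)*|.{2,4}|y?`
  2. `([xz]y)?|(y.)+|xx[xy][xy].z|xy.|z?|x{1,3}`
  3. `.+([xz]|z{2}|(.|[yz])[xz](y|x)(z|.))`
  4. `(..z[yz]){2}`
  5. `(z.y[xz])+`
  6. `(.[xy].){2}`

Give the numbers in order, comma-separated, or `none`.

1 → match
2 → no match
3 → match
4 → no match
5 → no match — must start with `z`
6 → no match

1, 3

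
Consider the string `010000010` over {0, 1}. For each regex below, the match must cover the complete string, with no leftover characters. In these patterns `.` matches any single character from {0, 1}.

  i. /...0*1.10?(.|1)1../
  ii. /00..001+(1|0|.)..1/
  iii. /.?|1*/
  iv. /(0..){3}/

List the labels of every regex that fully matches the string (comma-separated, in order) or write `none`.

iv

i → no match
ii → no match — must start with `00`
iii → no match
iv → match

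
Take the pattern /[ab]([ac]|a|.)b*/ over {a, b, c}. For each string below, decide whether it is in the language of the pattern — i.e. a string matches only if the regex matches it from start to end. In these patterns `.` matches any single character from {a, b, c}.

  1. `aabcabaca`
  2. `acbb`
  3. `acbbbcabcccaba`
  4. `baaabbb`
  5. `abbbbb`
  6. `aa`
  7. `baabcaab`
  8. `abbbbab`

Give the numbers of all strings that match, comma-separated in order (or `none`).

1 → no match
2 → match
3 → no match
4 → no match
5 → match
6 → match
7 → no match
8 → no match

2, 5, 6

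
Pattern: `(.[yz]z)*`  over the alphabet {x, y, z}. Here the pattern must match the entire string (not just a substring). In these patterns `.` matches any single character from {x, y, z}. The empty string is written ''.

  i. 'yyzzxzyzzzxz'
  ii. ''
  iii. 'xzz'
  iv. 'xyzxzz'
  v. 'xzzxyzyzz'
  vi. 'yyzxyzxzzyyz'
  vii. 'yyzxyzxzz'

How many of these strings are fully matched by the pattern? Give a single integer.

6

i → no match
ii → match
iii → match
iv → match
v → match
vi → match
vii → match
Total matched: 6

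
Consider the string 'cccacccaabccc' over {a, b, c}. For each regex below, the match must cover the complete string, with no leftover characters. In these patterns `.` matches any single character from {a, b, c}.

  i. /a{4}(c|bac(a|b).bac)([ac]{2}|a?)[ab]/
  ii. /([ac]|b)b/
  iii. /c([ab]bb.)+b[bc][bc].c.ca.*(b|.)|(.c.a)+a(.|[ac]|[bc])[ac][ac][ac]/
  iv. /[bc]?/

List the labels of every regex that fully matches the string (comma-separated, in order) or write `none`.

iii

i → no match — must start with 'a'
ii → no match — must end with 'b'
iii → match
iv → no match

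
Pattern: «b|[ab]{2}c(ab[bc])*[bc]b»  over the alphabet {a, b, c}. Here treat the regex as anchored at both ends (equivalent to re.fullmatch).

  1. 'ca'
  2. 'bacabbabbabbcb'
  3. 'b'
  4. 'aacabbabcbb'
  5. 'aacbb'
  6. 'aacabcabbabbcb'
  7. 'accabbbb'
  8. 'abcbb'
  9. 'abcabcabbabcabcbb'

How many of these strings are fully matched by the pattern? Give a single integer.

1 → no match — must end with 'b'
2 → match
3 → match
4 → match
5 → match
6 → match
7 → no match
8 → match
9 → match
Total matched: 7

7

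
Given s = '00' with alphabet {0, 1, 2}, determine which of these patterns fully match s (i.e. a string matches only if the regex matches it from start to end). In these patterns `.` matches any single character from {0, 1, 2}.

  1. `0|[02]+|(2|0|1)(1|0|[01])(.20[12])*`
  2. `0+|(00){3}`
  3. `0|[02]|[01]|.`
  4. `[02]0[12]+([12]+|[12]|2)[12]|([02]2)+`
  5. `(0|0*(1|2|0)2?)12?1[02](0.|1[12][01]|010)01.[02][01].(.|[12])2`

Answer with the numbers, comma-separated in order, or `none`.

1, 2

1 → match
2 → match
3 → no match
4 → no match
5 → no match — must end with '2'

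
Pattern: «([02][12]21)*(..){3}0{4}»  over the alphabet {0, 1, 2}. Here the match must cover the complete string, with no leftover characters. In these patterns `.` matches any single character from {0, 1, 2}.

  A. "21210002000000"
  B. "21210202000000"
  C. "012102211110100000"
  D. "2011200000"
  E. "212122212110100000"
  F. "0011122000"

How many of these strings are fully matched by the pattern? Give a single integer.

5

A → match
B → match
C → match
D. "2011200000" → match
E → match
F. "0011122000" → no match
Total matched: 5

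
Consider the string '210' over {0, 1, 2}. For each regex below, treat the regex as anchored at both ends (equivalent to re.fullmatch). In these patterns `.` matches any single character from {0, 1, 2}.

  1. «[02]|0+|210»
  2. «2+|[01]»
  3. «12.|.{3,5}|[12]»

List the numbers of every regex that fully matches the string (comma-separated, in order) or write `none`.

1, 3

1 → match
2 → no match
3 → match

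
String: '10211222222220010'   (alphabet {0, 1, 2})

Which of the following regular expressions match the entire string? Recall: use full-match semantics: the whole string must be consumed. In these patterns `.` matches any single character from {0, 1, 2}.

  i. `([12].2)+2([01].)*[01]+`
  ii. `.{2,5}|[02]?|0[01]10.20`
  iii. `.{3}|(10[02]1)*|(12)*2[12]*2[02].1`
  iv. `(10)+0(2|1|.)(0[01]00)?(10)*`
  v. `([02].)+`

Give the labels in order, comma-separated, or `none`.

i → match
ii → no match
iii → no match
iv → no match
v → no match

i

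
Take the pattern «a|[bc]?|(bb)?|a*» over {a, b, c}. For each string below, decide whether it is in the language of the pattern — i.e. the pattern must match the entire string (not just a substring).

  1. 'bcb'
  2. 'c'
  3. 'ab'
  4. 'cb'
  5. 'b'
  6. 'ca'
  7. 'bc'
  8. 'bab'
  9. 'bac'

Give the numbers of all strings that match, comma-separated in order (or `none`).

1 → no match
2 → match
3 → no match
4 → no match
5 → match
6 → no match
7 → no match
8 → no match
9 → no match

2, 5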